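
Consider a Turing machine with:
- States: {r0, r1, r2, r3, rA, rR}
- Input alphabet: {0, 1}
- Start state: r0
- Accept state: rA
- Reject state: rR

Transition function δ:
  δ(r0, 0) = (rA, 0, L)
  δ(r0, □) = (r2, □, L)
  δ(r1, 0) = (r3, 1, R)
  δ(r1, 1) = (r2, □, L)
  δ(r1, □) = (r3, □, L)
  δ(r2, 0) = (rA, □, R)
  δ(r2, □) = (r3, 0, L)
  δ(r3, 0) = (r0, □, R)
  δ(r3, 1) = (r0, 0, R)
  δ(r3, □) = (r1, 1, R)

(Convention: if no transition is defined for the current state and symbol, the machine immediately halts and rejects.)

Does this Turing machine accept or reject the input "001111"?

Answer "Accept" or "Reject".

Execution trace:
Initial: [r0]001111
Step 1: δ(r0, 0) = (rA, 0, L) → [rA]□001111

The machine reaches the accept state rA and halts.

Answer: Accept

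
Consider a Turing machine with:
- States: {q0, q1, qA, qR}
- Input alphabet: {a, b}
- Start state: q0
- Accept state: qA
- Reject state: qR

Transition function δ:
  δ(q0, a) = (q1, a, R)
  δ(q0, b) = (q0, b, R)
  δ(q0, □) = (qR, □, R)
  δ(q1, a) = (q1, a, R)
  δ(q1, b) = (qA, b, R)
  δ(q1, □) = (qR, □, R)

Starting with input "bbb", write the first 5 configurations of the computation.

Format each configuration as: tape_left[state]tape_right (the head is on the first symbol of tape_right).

Transitions applied:
Step 1: δ(q0, b) = (q0, b, R)
Step 2: δ(q0, b) = (q0, b, R)
Step 3: δ(q0, b) = (q0, b, R)
Step 4: δ(q0, □) = (qR, □, R)

The first 5 configurations are:
[q0]bbb ⊢ b[q0]bb ⊢ bb[q0]b ⊢ bbb[q0]□ ⊢ bbb□[qR]□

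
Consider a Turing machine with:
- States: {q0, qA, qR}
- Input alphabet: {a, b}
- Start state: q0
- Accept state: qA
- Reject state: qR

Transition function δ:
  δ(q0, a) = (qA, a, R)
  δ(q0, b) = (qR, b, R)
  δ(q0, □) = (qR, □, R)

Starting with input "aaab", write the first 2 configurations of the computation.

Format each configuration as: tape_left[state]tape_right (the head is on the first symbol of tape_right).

Transitions applied:
Step 1: δ(q0, a) = (qA, a, R)

The first 2 configurations are:
[q0]aaab ⊢ a[qA]aab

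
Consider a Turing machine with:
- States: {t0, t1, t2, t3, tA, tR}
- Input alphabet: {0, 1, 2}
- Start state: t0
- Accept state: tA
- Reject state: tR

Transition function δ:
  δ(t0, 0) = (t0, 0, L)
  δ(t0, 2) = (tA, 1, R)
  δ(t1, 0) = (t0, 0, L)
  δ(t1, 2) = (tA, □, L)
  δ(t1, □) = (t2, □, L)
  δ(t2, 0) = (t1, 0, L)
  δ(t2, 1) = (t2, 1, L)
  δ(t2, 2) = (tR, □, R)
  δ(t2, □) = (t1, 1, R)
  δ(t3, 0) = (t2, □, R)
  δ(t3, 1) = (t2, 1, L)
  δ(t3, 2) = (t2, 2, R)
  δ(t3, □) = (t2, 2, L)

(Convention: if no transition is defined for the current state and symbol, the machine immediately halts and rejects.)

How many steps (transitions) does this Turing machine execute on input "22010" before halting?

Execution trace:
Initial: [t0]22010
Step 1: δ(t0, 2) = (tA, 1, R) → 1[tA]2010

The machine reaches the accept state tA and halts.

The machine executed 1 step before halting.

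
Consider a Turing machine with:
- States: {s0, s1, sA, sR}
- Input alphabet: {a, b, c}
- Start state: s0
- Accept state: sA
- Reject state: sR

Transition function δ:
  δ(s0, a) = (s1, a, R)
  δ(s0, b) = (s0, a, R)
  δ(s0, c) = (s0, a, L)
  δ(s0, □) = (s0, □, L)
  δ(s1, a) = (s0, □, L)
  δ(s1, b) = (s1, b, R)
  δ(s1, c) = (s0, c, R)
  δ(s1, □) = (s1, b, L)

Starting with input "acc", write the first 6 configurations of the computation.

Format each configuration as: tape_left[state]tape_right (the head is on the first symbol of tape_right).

Transitions applied:
Step 1: δ(s0, a) = (s1, a, R)
Step 2: δ(s1, c) = (s0, c, R)
Step 3: δ(s0, c) = (s0, a, L)
Step 4: δ(s0, c) = (s0, a, L)
Step 5: δ(s0, a) = (s1, a, R)

The first 6 configurations are:
[s0]acc ⊢ a[s1]cc ⊢ ac[s0]c ⊢ a[s0]ca ⊢ [s0]aaa ⊢ a[s1]aa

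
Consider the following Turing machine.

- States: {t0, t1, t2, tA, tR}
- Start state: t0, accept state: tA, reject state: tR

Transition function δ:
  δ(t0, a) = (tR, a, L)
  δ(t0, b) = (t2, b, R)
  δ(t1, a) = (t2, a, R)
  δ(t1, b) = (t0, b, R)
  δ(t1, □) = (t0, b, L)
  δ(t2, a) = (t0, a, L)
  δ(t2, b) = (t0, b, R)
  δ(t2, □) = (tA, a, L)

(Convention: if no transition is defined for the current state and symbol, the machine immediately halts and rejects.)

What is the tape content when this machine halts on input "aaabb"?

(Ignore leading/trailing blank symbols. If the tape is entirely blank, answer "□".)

Execution trace:
Initial: [t0]aaabb
Step 1: δ(t0, a) = (tR, a, L) → [tR]□aaabb

The machine reaches the reject state tR and halts.

Final tape (ignoring leading/trailing blanks): aaabb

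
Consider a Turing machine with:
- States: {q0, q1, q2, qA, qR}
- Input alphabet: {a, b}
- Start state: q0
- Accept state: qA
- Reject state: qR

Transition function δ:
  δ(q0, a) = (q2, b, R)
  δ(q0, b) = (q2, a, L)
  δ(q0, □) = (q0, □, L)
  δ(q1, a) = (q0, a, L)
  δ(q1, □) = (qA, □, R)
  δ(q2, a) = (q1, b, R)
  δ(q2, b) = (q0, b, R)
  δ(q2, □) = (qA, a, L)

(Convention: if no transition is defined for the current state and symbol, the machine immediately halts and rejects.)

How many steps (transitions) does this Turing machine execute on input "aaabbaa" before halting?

Execution trace:
Initial: [q0]aaabbaa
Step 1: δ(q0, a) = (q2, b, R) → b[q2]aabbaa
Step 2: δ(q2, a) = (q1, b, R) → bb[q1]abbaa
Step 3: δ(q1, a) = (q0, a, L) → b[q0]babbaa
Step 4: δ(q0, b) = (q2, a, L) → [q2]baabbaa
Step 5: δ(q2, b) = (q0, b, R) → b[q0]aabbaa
Step 6: δ(q0, a) = (q2, b, R) → bb[q2]abbaa
Step 7: δ(q2, a) = (q1, b, R) → bbb[q1]bbaa

No transition is defined for δ(q1, b). By convention the machine halts and rejects.

The machine executed 7 steps before halting.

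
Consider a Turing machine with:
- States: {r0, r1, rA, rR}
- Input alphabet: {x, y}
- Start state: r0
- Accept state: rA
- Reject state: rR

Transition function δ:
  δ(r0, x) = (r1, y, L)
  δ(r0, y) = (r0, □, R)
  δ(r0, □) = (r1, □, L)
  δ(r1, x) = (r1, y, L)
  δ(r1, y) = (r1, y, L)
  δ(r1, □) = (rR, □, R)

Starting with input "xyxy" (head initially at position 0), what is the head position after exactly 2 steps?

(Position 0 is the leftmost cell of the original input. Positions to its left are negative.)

Execution trace (head position shown):
Step 0: [r0]xyxy  (head at position 0)
Step 1: move left → [r1]□yyxy  (head at position -1)
Step 2: move right → □[rR]yyxy  (head at position 0)

After 2 steps, the head is at position 0.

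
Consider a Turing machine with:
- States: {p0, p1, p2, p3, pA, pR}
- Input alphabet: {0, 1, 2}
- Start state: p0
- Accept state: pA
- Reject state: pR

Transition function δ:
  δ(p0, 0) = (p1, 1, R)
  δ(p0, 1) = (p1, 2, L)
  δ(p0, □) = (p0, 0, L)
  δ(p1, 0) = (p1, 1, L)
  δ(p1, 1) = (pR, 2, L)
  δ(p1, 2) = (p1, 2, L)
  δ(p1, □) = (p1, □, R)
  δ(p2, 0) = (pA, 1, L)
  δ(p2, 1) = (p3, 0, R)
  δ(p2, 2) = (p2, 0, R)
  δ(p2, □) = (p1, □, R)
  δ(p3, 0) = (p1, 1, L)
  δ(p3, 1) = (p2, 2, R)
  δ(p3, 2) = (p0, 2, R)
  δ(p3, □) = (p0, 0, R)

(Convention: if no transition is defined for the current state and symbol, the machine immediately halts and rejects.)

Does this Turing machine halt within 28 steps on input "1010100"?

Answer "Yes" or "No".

Execution trace:
Initial: [p0]1010100
Step 1: δ(p0, 1) = (p1, 2, L) → [p1]□2010100
Step 2: δ(p1, □) = (p1, □, R) → □[p1]2010100
Step 3: δ(p1, 2) = (p1, 2, L) → [p1]□2010100
Step 4: δ(p1, □) = (p1, □, R) → □[p1]2010100
Step 5: δ(p1, 2) = (p1, 2, L) → [p1]□2010100
Step 6: δ(p1, □) = (p1, □, R) → □[p1]2010100
Step 7: δ(p1, 2) = (p1, 2, L) → [p1]□2010100
Step 8: δ(p1, □) = (p1, □, R) → □[p1]2010100
Step 9: δ(p1, 2) = (p1, 2, L) → [p1]□2010100
Step 10: δ(p1, □) = (p1, □, R) → □[p1]2010100
Step 11: δ(p1, 2) = (p1, 2, L) → [p1]□2010100
Step 12: δ(p1, □) = (p1, □, R) → □[p1]2010100
Step 13: δ(p1, 2) = (p1, 2, L) → [p1]□2010100
Step 14: δ(p1, □) = (p1, □, R) → □[p1]2010100
Step 15: δ(p1, 2) = (p1, 2, L) → [p1]□2010100
Step 16: δ(p1, □) = (p1, □, R) → □[p1]2010100
Step 17: δ(p1, 2) = (p1, 2, L) → [p1]□2010100
Step 18: δ(p1, □) = (p1, □, R) → □[p1]2010100
Step 19: δ(p1, 2) = (p1, 2, L) → [p1]□2010100
Step 20: δ(p1, □) = (p1, □, R) → □[p1]2010100
Step 21: δ(p1, 2) = (p1, 2, L) → [p1]□2010100
Step 22: δ(p1, □) = (p1, □, R) → □[p1]2010100
Step 23: δ(p1, 2) = (p1, 2, L) → [p1]□2010100
Step 24: δ(p1, □) = (p1, □, R) → □[p1]2010100
Step 25: δ(p1, 2) = (p1, 2, L) → [p1]□2010100
Step 26: δ(p1, □) = (p1, □, R) → □[p1]2010100
Step 27: δ(p1, 2) = (p1, 2, L) → [p1]□2010100
Step 28: δ(p1, □) = (p1, □, R) → □[p1]2010100

The machine has not reached a halting state after 28 steps.
The machine did not halt within the 28-step bound.

Answer: No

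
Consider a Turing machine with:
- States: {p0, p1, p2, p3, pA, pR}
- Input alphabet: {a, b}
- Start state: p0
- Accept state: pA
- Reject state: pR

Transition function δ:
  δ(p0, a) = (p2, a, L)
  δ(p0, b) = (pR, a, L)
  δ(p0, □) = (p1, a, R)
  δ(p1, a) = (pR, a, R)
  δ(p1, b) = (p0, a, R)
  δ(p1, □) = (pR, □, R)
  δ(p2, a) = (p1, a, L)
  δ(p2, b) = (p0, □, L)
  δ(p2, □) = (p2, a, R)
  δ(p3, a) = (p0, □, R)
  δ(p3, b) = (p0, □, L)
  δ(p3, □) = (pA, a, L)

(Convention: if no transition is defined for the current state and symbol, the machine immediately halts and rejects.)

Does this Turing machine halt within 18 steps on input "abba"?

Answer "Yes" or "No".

Execution trace:
Initial: [p0]abba
Step 1: δ(p0, a) = (p2, a, L) → [p2]□abba
Step 2: δ(p2, □) = (p2, a, R) → a[p2]abba
Step 3: δ(p2, a) = (p1, a, L) → [p1]aabba
Step 4: δ(p1, a) = (pR, a, R) → a[pR]abba

The machine reaches the reject state pR and halts.
The machine halted after 4 steps (within the 18-step bound).

Answer: Yes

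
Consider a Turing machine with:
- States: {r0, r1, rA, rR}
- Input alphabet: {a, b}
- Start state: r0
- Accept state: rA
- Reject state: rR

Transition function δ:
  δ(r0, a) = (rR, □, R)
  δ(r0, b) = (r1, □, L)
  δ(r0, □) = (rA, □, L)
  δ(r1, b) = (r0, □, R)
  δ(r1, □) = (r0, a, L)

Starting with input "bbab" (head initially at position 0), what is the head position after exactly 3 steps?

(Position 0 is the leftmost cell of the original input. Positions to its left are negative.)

Execution trace (head position shown):
Step 0: [r0]bbab  (head at position 0)
Step 1: move left → [r1]□□bab  (head at position -1)
Step 2: move left → [r0]□a□bab  (head at position -2)
Step 3: move left → [rA]□□a□bab  (head at position -3)

After 3 steps, the head is at position -3.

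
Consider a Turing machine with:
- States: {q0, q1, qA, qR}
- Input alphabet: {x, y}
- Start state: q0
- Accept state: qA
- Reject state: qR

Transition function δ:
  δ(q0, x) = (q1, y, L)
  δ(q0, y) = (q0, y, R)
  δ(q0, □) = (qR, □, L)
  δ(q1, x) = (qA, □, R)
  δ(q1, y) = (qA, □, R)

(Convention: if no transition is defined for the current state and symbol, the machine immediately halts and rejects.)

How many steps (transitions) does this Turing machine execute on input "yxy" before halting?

Execution trace:
Initial: [q0]yxy
Step 1: δ(q0, y) = (q0, y, R) → y[q0]xy
Step 2: δ(q0, x) = (q1, y, L) → [q1]yyy
Step 3: δ(q1, y) = (qA, □, R) → □[qA]yy

The machine reaches the accept state qA and halts.

The machine executed 3 steps before halting.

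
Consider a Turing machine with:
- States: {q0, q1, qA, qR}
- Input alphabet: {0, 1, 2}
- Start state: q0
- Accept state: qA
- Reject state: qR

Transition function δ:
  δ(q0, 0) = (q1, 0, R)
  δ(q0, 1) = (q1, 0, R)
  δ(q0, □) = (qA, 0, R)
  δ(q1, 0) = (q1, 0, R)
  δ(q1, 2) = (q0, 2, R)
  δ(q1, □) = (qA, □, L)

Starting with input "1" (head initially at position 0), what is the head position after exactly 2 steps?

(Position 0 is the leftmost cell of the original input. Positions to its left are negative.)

Execution trace (head position shown):
Step 0: [q0]1  (head at position 0)
Step 1: move right → 0[q1]□  (head at position 1)
Step 2: move left → [qA]0□  (head at position 0)

After 2 steps, the head is at position 0.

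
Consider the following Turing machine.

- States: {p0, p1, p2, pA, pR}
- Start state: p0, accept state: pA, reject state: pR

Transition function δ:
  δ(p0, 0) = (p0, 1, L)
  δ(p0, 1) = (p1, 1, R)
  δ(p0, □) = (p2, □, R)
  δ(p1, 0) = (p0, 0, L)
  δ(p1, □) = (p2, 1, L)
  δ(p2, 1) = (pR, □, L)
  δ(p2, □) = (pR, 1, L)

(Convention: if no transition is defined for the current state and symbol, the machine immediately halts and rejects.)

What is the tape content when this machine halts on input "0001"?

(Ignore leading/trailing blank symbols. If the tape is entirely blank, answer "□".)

Execution trace:
Initial: [p0]0001
Step 1: δ(p0, 0) = (p0, 1, L) → [p0]□1001
Step 2: δ(p0, □) = (p2, □, R) → □[p2]1001
Step 3: δ(p2, 1) = (pR, □, L) → [pR]□□001

The machine reaches the reject state pR and halts.

Final tape (ignoring leading/trailing blanks): 001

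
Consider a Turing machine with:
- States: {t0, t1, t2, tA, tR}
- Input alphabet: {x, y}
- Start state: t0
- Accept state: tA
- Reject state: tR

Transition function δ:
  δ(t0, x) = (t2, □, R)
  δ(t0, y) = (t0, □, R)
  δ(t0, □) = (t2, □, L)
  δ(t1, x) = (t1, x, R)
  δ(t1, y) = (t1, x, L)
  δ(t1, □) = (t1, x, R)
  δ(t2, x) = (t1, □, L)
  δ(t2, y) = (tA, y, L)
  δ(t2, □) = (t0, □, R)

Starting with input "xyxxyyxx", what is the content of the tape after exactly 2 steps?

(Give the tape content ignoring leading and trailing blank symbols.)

Execution trace:
Initial: [t0]xyxxyyxx
Step 1: δ(t0, x) = (t2, □, R) → □[t2]yxxyyxx
Step 2: δ(t2, y) = (tA, y, L) → [tA]□yxxyyxx

The machine reaches the accept state tA and halts.

After 2 steps, the tape (ignoring leading/trailing blanks) is: yxxyyxx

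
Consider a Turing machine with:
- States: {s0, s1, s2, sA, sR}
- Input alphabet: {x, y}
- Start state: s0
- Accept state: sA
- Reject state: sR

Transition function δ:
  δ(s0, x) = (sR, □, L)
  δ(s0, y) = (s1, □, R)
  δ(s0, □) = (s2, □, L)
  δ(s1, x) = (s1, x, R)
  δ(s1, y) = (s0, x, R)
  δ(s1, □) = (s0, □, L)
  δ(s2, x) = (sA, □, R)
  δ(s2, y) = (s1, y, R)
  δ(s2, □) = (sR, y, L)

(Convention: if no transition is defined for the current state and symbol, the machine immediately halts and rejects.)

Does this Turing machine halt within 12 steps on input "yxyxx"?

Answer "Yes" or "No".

Execution trace:
Initial: [s0]yxyxx
Step 1: δ(s0, y) = (s1, □, R) → □[s1]xyxx
Step 2: δ(s1, x) = (s1, x, R) → □x[s1]yxx
Step 3: δ(s1, y) = (s0, x, R) → □xx[s0]xx
Step 4: δ(s0, x) = (sR, □, L) → □x[sR]x□x

The machine reaches the reject state sR and halts.
The machine halted after 4 steps (within the 12-step bound).

Answer: Yes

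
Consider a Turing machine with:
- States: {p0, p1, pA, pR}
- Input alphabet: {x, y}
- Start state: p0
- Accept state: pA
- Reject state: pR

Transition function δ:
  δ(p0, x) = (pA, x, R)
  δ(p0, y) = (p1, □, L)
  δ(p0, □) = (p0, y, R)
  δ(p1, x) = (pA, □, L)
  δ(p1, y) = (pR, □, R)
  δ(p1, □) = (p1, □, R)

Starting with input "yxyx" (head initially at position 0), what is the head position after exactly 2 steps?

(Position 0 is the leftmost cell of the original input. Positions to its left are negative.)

Execution trace (head position shown):
Step 0: [p0]yxyx  (head at position 0)
Step 1: move left → [p1]□□xyx  (head at position -1)
Step 2: move right → □[p1]□xyx  (head at position 0)

After 2 steps, the head is at position 0.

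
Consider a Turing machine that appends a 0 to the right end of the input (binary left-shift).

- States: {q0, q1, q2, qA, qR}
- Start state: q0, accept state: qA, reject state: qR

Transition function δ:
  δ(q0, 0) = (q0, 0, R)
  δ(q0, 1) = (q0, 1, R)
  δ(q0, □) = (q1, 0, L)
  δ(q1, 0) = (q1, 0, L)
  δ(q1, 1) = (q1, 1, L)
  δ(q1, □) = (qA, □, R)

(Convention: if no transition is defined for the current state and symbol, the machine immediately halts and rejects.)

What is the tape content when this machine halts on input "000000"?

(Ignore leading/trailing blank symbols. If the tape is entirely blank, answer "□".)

Execution trace:
Initial: [q0]000000
Step 1: δ(q0, 0) = (q0, 0, R) → 0[q0]00000
Step 2: δ(q0, 0) = (q0, 0, R) → 00[q0]0000
Step 3: δ(q0, 0) = (q0, 0, R) → 000[q0]000
Step 4: δ(q0, 0) = (q0, 0, R) → 0000[q0]00
Step 5: δ(q0, 0) = (q0, 0, R) → 00000[q0]0
Step 6: δ(q0, 0) = (q0, 0, R) → 000000[q0]□
Step 7: δ(q0, □) = (q1, 0, L) → 00000[q1]00
Step 8: δ(q1, 0) = (q1, 0, L) → 0000[q1]000
Step 9: δ(q1, 0) = (q1, 0, L) → 000[q1]0000
Step 10: δ(q1, 0) = (q1, 0, L) → 00[q1]00000
Step 11: δ(q1, 0) = (q1, 0, L) → 0[q1]000000
Step 12: δ(q1, 0) = (q1, 0, L) → [q1]0000000
Step 13: δ(q1, 0) = (q1, 0, L) → [q1]□0000000
Step 14: δ(q1, □) = (qA, □, R) → □[qA]0000000

The machine reaches the accept state qA and halts.

Final tape (ignoring leading/trailing blanks): 0000000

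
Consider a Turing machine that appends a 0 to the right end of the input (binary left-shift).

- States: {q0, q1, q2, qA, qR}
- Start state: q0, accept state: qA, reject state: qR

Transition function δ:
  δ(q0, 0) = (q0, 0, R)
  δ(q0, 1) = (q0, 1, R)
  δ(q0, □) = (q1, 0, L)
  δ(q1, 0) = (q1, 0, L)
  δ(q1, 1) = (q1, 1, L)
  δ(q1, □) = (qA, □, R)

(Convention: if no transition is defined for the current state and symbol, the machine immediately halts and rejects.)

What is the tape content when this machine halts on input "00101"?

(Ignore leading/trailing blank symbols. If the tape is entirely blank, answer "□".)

Execution trace:
Initial: [q0]00101
Step 1: δ(q0, 0) = (q0, 0, R) → 0[q0]0101
Step 2: δ(q0, 0) = (q0, 0, R) → 00[q0]101
Step 3: δ(q0, 1) = (q0, 1, R) → 001[q0]01
Step 4: δ(q0, 0) = (q0, 0, R) → 0010[q0]1
Step 5: δ(q0, 1) = (q0, 1, R) → 00101[q0]□
Step 6: δ(q0, □) = (q1, 0, L) → 0010[q1]10
Step 7: δ(q1, 1) = (q1, 1, L) → 001[q1]010
Step 8: δ(q1, 0) = (q1, 0, L) → 00[q1]1010
Step 9: δ(q1, 1) = (q1, 1, L) → 0[q1]01010
Step 10: δ(q1, 0) = (q1, 0, L) → [q1]001010
Step 11: δ(q1, 0) = (q1, 0, L) → [q1]□001010
Step 12: δ(q1, □) = (qA, □, R) → □[qA]001010

The machine reaches the accept state qA and halts.

Final tape (ignoring leading/trailing blanks): 001010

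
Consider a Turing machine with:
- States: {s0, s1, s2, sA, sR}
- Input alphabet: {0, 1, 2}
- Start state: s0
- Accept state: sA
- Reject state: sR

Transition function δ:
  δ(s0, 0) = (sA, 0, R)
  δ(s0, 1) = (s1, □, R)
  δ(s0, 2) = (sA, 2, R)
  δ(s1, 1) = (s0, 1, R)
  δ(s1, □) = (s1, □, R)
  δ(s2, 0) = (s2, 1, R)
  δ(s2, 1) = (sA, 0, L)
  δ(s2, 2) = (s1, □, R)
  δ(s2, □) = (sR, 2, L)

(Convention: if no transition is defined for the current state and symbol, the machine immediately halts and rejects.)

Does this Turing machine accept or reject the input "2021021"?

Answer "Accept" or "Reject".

Execution trace:
Initial: [s0]2021021
Step 1: δ(s0, 2) = (sA, 2, R) → 2[sA]021021

The machine reaches the accept state sA and halts.

Answer: Accept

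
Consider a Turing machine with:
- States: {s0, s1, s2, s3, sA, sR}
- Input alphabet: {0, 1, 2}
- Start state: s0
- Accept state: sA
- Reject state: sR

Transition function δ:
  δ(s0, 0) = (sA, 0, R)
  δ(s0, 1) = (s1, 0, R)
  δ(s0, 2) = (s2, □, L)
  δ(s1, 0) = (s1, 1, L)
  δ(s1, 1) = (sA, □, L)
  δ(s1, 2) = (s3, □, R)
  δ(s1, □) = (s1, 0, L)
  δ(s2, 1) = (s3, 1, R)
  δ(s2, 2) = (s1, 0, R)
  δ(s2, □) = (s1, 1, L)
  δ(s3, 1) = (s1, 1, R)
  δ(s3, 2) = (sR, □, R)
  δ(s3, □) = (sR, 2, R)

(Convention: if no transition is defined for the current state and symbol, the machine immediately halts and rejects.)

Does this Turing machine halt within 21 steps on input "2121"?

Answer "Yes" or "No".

Execution trace:
Initial: [s0]2121
Step 1: δ(s0, 2) = (s2, □, L) → [s2]□□121
Step 2: δ(s2, □) = (s1, 1, L) → [s1]□1□121
Step 3: δ(s1, □) = (s1, 0, L) → [s1]□01□121
Step 4: δ(s1, □) = (s1, 0, L) → [s1]□001□121
Step 5: δ(s1, □) = (s1, 0, L) → [s1]□0001□121
Step 6: δ(s1, □) = (s1, 0, L) → [s1]□00001□121
Step 7: δ(s1, □) = (s1, 0, L) → [s1]□000001□121
Step 8: δ(s1, □) = (s1, 0, L) → [s1]□0000001□121
Step 9: δ(s1, □) = (s1, 0, L) → [s1]□00000001□121
Step 10: δ(s1, □) = (s1, 0, L) → [s1]□000000001□121
Step 11: δ(s1, □) = (s1, 0, L) → [s1]□0000000001□121
Step 12: δ(s1, □) = (s1, 0, L) → [s1]□00000000001□121
Step 13: δ(s1, □) = (s1, 0, L) → [s1]□000000000001□121
Step 14: δ(s1, □) = (s1, 0, L) → [s1]□0000000000001□121
Step 15: δ(s1, □) = (s1, 0, L) → [s1]□00000000000001□121
Step 16: δ(s1, □) = (s1, 0, L) → [s1]□000000000000001□121
Step 17: δ(s1, □) = (s1, 0, L) → [s1]□0000000000000001□121
Step 18: δ(s1, □) = (s1, 0, L) → [s1]□00000000000000001□121
Step 19: δ(s1, □) = (s1, 0, L) → [s1]□000000000000000001□121
Step 20: δ(s1, □) = (s1, 0, L) → [s1]□0000000000000000001□121
Step 21: δ(s1, □) = (s1, 0, L) → [s1]□00000000000000000001□121

The machine has not reached a halting state after 21 steps.
The machine did not halt within the 21-step bound.

Answer: No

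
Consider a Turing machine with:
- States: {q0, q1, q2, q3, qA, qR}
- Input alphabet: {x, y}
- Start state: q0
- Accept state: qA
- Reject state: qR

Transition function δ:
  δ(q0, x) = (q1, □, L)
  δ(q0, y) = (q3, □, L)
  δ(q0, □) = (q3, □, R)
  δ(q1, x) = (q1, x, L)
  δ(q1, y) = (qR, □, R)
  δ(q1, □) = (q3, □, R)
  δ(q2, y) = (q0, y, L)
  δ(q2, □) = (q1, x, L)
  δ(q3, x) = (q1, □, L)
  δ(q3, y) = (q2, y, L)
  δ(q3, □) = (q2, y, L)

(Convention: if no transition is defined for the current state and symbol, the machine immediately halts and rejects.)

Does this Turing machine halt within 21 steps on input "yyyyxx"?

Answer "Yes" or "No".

Execution trace:
Initial: [q0]yyyyxx
Step 1: δ(q0, y) = (q3, □, L) → [q3]□□yyyxx
Step 2: δ(q3, □) = (q2, y, L) → [q2]□y□yyyxx
Step 3: δ(q2, □) = (q1, x, L) → [q1]□xy□yyyxx
Step 4: δ(q1, □) = (q3, □, R) → □[q3]xy□yyyxx
Step 5: δ(q3, x) = (q1, □, L) → [q1]□□y□yyyxx
Step 6: δ(q1, □) = (q3, □, R) → □[q3]□y□yyyxx
Step 7: δ(q3, □) = (q2, y, L) → [q2]□yy□yyyxx
Step 8: δ(q2, □) = (q1, x, L) → [q1]□xyy□yyyxx
Step 9: δ(q1, □) = (q3, □, R) → □[q3]xyy□yyyxx
Step 10: δ(q3, x) = (q1, □, L) → [q1]□□yy□yyyxx
Step 11: δ(q1, □) = (q3, □, R) → □[q3]□yy□yyyxx
Step 12: δ(q3, □) = (q2, y, L) → [q2]□yyy□yyyxx
Step 13: δ(q2, □) = (q1, x, L) → [q1]□xyyy□yyyxx
Step 14: δ(q1, □) = (q3, □, R) → □[q3]xyyy□yyyxx
Step 15: δ(q3, x) = (q1, □, L) → [q1]□□yyy□yyyxx
Step 16: δ(q1, □) = (q3, □, R) → □[q3]□yyy□yyyxx
Step 17: δ(q3, □) = (q2, y, L) → [q2]□yyyy□yyyxx
Step 18: δ(q2, □) = (q1, x, L) → [q1]□xyyyy□yyyxx
Step 19: δ(q1, □) = (q3, □, R) → □[q3]xyyyy□yyyxx
Step 20: δ(q3, x) = (q1, □, L) → [q1]□□yyyy□yyyxx
Step 21: δ(q1, □) = (q3, □, R) → □[q3]□yyyy□yyyxx

The machine has not reached a halting state after 21 steps.
The machine did not halt within the 21-step bound.

Answer: No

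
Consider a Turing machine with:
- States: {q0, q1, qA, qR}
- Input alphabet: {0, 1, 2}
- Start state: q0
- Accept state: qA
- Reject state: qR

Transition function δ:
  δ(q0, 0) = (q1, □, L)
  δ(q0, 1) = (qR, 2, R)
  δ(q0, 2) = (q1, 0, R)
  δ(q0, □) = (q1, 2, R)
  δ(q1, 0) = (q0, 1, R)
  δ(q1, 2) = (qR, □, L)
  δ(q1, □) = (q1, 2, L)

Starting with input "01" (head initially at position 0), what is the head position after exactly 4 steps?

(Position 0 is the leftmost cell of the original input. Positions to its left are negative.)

Execution trace (head position shown):
Step 0: [q0]01  (head at position 0)
Step 1: move left → [q1]□□1  (head at position -1)
Step 2: move left → [q1]□2□1  (head at position -2)
Step 3: move left → [q1]□22□1  (head at position -3)
Step 4: move left → [q1]□222□1  (head at position -4)

After 4 steps, the head is at position -4.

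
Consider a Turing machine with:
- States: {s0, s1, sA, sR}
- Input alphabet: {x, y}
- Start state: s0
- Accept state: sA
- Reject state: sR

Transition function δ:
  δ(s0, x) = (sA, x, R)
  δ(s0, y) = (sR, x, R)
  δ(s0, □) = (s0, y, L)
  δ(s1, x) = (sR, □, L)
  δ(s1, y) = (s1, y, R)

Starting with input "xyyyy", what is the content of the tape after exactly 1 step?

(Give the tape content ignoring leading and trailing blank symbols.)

Execution trace:
Initial: [s0]xyyyy
Step 1: δ(s0, x) = (sA, x, R) → x[sA]yyyy

The machine reaches the accept state sA and halts.

After 1 step, the tape (ignoring leading/trailing blanks) is: xyyyy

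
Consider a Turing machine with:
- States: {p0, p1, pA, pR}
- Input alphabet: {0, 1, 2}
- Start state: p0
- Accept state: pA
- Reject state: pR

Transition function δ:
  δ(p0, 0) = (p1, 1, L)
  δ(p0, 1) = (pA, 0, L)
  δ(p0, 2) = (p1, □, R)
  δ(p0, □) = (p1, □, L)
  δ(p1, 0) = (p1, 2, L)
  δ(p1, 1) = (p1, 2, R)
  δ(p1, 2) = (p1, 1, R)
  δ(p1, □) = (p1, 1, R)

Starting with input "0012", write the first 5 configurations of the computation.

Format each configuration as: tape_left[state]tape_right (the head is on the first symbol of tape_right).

Transitions applied:
Step 1: δ(p0, 0) = (p1, 1, L)
Step 2: δ(p1, □) = (p1, 1, R)
Step 3: δ(p1, 1) = (p1, 2, R)
Step 4: δ(p1, 0) = (p1, 2, L)

The first 5 configurations are:
[p0]0012 ⊢ [p1]□1012 ⊢ 1[p1]1012 ⊢ 12[p1]012 ⊢ 1[p1]2212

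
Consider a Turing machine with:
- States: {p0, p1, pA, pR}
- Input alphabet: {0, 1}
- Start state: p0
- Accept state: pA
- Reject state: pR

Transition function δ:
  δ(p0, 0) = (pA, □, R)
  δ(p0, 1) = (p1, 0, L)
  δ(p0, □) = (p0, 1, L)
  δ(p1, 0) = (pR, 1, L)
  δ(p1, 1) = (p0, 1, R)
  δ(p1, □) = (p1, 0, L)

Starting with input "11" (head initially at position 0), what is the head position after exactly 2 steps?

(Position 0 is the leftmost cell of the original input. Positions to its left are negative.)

Execution trace (head position shown):
Step 0: [p0]11  (head at position 0)
Step 1: move left → [p1]□01  (head at position -1)
Step 2: move left → [p1]□001  (head at position -2)

After 2 steps, the head is at position -2.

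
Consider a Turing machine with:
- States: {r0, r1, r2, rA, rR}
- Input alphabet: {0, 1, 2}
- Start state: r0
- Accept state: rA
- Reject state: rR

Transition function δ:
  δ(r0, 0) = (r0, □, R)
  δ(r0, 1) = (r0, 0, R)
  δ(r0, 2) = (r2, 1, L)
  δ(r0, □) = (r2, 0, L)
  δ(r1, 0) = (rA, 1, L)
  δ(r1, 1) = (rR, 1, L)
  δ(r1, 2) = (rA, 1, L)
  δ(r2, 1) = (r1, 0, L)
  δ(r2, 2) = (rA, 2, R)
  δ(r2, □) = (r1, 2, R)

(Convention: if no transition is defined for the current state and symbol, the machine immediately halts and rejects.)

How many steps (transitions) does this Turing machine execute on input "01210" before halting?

Execution trace:
Initial: [r0]01210
Step 1: δ(r0, 0) = (r0, □, R) → □[r0]1210
Step 2: δ(r0, 1) = (r0, 0, R) → □0[r0]210
Step 3: δ(r0, 2) = (r2, 1, L) → □[r2]0110

No transition is defined for δ(r2, 0). By convention the machine halts and rejects.

The machine executed 3 steps before halting.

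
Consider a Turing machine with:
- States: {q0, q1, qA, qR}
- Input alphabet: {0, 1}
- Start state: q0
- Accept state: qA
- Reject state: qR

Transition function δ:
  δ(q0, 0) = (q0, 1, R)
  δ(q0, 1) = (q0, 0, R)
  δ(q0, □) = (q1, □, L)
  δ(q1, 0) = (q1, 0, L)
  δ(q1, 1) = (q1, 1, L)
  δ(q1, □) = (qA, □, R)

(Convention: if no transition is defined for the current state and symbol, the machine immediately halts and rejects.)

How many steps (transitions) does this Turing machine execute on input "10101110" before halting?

Execution trace:
Initial: [q0]10101110
Step 1: δ(q0, 1) = (q0, 0, R) → 0[q0]0101110
Step 2: δ(q0, 0) = (q0, 1, R) → 01[q0]101110
Step 3: δ(q0, 1) = (q0, 0, R) → 010[q0]01110
Step 4: δ(q0, 0) = (q0, 1, R) → 0101[q0]1110
Step 5: δ(q0, 1) = (q0, 0, R) → 01010[q0]110
Step 6: δ(q0, 1) = (q0, 0, R) → 010100[q0]10
Step 7: δ(q0, 1) = (q0, 0, R) → 0101000[q0]0
Step 8: δ(q0, 0) = (q0, 1, R) → 01010001[q0]□
Step 9: δ(q0, □) = (q1, □, L) → 0101000[q1]1□
Step 10: δ(q1, 1) = (q1, 1, L) → 010100[q1]01□
Step 11: δ(q1, 0) = (q1, 0, L) → 01010[q1]001□
Step 12: δ(q1, 0) = (q1, 0, L) → 0101[q1]0001□
Step 13: δ(q1, 0) = (q1, 0, L) → 010[q1]10001□
Step 14: δ(q1, 1) = (q1, 1, L) → 01[q1]010001□
Step 15: δ(q1, 0) = (q1, 0, L) → 0[q1]1010001□
Step 16: δ(q1, 1) = (q1, 1, L) → [q1]01010001□
Step 17: δ(q1, 0) = (q1, 0, L) → [q1]□01010001□
Step 18: δ(q1, □) = (qA, □, R) → □[qA]01010001□

The machine reaches the accept state qA and halts.

The machine executed 18 steps before halting.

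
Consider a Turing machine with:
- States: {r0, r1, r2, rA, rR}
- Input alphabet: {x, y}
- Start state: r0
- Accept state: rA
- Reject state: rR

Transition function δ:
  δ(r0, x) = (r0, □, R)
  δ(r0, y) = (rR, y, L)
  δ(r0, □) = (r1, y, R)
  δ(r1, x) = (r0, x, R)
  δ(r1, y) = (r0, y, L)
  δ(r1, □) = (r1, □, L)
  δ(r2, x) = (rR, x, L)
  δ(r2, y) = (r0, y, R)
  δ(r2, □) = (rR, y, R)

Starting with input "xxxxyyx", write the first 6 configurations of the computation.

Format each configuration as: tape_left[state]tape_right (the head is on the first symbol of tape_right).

Transitions applied:
Step 1: δ(r0, x) = (r0, □, R)
Step 2: δ(r0, x) = (r0, □, R)
Step 3: δ(r0, x) = (r0, □, R)
Step 4: δ(r0, x) = (r0, □, R)
Step 5: δ(r0, y) = (rR, y, L)

The first 6 configurations are:
[r0]xxxxyyx ⊢ □[r0]xxxyyx ⊢ □□[r0]xxyyx ⊢ □□□[r0]xyyx ⊢ □□□□[r0]yyx ⊢ □□□[rR]□yyx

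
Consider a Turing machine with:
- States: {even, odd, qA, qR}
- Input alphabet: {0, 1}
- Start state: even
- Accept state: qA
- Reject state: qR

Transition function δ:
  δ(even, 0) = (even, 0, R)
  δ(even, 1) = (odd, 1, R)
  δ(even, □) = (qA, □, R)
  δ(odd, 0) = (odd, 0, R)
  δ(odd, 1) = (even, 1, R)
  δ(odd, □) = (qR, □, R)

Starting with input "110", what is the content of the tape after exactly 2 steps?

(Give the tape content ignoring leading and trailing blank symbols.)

Execution trace:
Initial: [even]110
Step 1: δ(even, 1) = (odd, 1, R) → 1[odd]10
Step 2: δ(odd, 1) = (even, 1, R) → 11[even]0

After 2 steps, the tape (ignoring leading/trailing blanks) is: 110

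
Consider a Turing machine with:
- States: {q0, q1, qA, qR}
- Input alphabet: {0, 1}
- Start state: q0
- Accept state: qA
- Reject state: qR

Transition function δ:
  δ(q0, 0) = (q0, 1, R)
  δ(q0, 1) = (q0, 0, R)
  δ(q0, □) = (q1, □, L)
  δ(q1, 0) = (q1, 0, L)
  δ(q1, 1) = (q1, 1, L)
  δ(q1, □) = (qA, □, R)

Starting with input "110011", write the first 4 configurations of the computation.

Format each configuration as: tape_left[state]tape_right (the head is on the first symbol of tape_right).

Transitions applied:
Step 1: δ(q0, 1) = (q0, 0, R)
Step 2: δ(q0, 1) = (q0, 0, R)
Step 3: δ(q0, 0) = (q0, 1, R)

The first 4 configurations are:
[q0]110011 ⊢ 0[q0]10011 ⊢ 00[q0]0011 ⊢ 001[q0]011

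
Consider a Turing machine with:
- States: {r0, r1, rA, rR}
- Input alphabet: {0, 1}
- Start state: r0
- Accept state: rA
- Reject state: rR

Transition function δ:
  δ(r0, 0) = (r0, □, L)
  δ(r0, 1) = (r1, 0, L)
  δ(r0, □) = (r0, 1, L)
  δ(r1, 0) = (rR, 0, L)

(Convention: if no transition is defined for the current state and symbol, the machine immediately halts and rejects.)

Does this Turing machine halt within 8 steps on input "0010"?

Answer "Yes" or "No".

Execution trace:
Initial: [r0]0010
Step 1: δ(r0, 0) = (r0, □, L) → [r0]□□010
Step 2: δ(r0, □) = (r0, 1, L) → [r0]□1□010
Step 3: δ(r0, □) = (r0, 1, L) → [r0]□11□010
Step 4: δ(r0, □) = (r0, 1, L) → [r0]□111□010
Step 5: δ(r0, □) = (r0, 1, L) → [r0]□1111□010
Step 6: δ(r0, □) = (r0, 1, L) → [r0]□11111□010
Step 7: δ(r0, □) = (r0, 1, L) → [r0]□111111□010
Step 8: δ(r0, □) = (r0, 1, L) → [r0]□1111111□010

The machine has not reached a halting state after 8 steps.
The machine did not halt within the 8-step bound.

Answer: No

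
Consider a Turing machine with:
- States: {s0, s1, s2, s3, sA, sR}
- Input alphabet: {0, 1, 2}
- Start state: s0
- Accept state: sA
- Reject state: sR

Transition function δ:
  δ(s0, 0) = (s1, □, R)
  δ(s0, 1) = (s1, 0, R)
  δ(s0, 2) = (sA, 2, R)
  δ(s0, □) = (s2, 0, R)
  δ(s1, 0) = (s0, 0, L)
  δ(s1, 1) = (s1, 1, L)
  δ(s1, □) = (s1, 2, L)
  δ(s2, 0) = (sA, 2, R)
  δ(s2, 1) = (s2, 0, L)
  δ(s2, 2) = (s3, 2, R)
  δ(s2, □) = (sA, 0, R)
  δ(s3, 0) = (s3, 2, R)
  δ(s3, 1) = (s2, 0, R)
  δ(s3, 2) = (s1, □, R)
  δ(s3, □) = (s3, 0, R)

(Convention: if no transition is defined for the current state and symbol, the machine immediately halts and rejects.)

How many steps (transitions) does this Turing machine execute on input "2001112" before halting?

Execution trace:
Initial: [s0]2001112
Step 1: δ(s0, 2) = (sA, 2, R) → 2[sA]001112

The machine reaches the accept state sA and halts.

The machine executed 1 step before halting.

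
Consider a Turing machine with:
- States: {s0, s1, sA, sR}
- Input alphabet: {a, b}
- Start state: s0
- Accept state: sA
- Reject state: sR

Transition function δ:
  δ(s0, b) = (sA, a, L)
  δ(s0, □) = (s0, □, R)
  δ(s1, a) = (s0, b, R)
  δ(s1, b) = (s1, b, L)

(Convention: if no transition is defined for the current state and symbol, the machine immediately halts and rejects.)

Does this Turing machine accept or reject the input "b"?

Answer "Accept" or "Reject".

Execution trace:
Initial: [s0]b
Step 1: δ(s0, b) = (sA, a, L) → [sA]□a

The machine reaches the accept state sA and halts.

Answer: Accept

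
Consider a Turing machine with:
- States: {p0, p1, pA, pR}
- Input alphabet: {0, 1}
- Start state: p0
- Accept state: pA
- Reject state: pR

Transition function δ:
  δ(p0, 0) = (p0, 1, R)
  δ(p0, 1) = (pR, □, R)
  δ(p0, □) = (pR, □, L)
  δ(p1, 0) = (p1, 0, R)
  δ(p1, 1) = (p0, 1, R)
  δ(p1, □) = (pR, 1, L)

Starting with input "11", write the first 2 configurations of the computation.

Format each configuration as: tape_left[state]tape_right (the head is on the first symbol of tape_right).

Transitions applied:
Step 1: δ(p0, 1) = (pR, □, R)

The first 2 configurations are:
[p0]11 ⊢ □[pR]1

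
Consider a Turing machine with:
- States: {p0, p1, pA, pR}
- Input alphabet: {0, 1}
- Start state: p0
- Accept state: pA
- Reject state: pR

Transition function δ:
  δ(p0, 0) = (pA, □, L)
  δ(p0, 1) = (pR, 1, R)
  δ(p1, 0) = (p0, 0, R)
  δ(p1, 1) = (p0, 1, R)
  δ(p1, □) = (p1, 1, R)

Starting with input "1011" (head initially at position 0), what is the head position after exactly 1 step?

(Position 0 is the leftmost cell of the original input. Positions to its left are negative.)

Execution trace (head position shown):
Step 0: [p0]1011  (head at position 0)
Step 1: move right → 1[pR]011  (head at position 1)

After 1 step, the head is at position 1.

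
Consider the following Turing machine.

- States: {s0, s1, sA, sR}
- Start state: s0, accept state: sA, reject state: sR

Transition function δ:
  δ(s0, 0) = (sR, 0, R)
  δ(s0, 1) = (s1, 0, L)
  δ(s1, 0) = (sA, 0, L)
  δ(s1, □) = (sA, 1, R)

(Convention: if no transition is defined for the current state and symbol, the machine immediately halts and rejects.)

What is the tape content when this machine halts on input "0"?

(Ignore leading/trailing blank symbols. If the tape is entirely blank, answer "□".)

Execution trace:
Initial: [s0]0
Step 1: δ(s0, 0) = (sR, 0, R) → 0[sR]□

The machine reaches the reject state sR and halts.

Final tape (ignoring leading/trailing blanks): 0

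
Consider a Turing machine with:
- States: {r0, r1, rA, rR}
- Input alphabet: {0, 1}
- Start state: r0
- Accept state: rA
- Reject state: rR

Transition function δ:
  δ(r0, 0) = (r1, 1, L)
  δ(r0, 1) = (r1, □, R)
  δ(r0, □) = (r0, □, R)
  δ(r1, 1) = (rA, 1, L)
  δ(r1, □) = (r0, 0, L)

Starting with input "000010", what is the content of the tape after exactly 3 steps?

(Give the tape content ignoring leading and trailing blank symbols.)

Execution trace:
Initial: [r0]000010
Step 1: δ(r0, 0) = (r1, 1, L) → [r1]□100010
Step 2: δ(r1, □) = (r0, 0, L) → [r0]□0100010
Step 3: δ(r0, □) = (r0, □, R) → □[r0]0100010

After 3 steps, the tape (ignoring leading/trailing blanks) is: 0100010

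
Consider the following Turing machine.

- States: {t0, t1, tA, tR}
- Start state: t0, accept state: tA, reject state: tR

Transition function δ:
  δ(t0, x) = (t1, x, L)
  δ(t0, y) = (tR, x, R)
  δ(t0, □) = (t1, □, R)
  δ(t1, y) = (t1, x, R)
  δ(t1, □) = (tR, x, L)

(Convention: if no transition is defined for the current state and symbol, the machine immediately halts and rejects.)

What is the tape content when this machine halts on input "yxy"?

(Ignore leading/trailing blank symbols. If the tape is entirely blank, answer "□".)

Execution trace:
Initial: [t0]yxy
Step 1: δ(t0, y) = (tR, x, R) → x[tR]xy

The machine reaches the reject state tR and halts.

Final tape (ignoring leading/trailing blanks): xxy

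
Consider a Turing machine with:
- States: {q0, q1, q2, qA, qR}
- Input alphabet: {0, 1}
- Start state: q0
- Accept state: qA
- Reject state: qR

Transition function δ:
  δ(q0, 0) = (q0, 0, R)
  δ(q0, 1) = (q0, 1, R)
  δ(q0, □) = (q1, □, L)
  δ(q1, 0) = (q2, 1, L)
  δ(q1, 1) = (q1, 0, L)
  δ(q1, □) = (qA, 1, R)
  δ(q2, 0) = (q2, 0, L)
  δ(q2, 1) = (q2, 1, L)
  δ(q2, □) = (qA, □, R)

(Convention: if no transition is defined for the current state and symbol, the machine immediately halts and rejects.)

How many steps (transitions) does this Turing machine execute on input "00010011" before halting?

Execution trace:
Initial: [q0]00010011
Step 1: δ(q0, 0) = (q0, 0, R) → 0[q0]0010011
Step 2: δ(q0, 0) = (q0, 0, R) → 00[q0]010011
Step 3: δ(q0, 0) = (q0, 0, R) → 000[q0]10011
Step 4: δ(q0, 1) = (q0, 1, R) → 0001[q0]0011
Step 5: δ(q0, 0) = (q0, 0, R) → 00010[q0]011
Step 6: δ(q0, 0) = (q0, 0, R) → 000100[q0]11
Step 7: δ(q0, 1) = (q0, 1, R) → 0001001[q0]1
Step 8: δ(q0, 1) = (q0, 1, R) → 00010011[q0]□
Step 9: δ(q0, □) = (q1, □, L) → 0001001[q1]1□
Step 10: δ(q1, 1) = (q1, 0, L) → 000100[q1]10□
Step 11: δ(q1, 1) = (q1, 0, L) → 00010[q1]000□
Step 12: δ(q1, 0) = (q2, 1, L) → 0001[q2]0100□
Step 13: δ(q2, 0) = (q2, 0, L) → 000[q2]10100□
Step 14: δ(q2, 1) = (q2, 1, L) → 00[q2]010100□
Step 15: δ(q2, 0) = (q2, 0, L) → 0[q2]0010100□
Step 16: δ(q2, 0) = (q2, 0, L) → [q2]00010100□
Step 17: δ(q2, 0) = (q2, 0, L) → [q2]□00010100□
Step 18: δ(q2, □) = (qA, □, R) → □[qA]00010100□

The machine reaches the accept state qA and halts.

The machine executed 18 steps before halting.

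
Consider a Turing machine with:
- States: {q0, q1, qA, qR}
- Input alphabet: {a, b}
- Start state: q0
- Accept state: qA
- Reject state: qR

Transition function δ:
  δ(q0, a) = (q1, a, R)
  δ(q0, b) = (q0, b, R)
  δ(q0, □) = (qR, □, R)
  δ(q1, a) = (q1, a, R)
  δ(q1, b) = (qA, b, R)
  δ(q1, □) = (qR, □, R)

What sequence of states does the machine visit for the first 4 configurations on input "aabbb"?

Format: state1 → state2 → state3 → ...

Execution trace:
Initial: [q0]aabbb
Step 1: δ(q0, a) = (q1, a, R) → a[q1]abbb
Step 2: δ(q1, a) = (q1, a, R) → aa[q1]bbb
Step 3: δ(q1, b) = (qA, b, R) → aab[qA]bb

The machine reaches the accept state qA and halts.

State sequence: q0 → q1 → q1 → qA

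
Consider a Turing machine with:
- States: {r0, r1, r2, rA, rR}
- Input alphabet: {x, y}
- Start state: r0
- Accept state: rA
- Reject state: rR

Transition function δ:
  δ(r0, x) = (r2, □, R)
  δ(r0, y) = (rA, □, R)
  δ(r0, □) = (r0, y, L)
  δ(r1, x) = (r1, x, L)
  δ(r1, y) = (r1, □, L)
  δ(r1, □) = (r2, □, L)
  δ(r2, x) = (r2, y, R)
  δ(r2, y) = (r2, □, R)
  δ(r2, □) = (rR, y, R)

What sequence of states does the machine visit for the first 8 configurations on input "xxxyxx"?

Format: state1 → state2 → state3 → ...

Execution trace:
Initial: [r0]xxxyxx
Step 1: δ(r0, x) = (r2, □, R) → □[r2]xxyxx
Step 2: δ(r2, x) = (r2, y, R) → □y[r2]xyxx
Step 3: δ(r2, x) = (r2, y, R) → □yy[r2]yxx
Step 4: δ(r2, y) = (r2, □, R) → □yy□[r2]xx
Step 5: δ(r2, x) = (r2, y, R) → □yy□y[r2]x
Step 6: δ(r2, x) = (r2, y, R) → □yy□yy[r2]□
Step 7: δ(r2, □) = (rR, y, R) → □yy□yyy[rR]□

The machine reaches the reject state rR and halts.

State sequence: r0 → r2 → r2 → r2 → r2 → r2 → r2 → rR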